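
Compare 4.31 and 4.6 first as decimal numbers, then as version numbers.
As decimals: 4.31 < 4.6. As versions: v4.31 > v4.6 (minor version 31 > 6).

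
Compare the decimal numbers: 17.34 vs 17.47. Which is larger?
17.47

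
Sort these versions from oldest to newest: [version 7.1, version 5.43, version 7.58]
[version 5.43, version 7.1, version 7.58]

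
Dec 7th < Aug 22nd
False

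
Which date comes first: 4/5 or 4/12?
4/5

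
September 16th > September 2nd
True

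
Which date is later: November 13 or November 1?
November 13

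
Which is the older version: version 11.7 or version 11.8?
version 11.7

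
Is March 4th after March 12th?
No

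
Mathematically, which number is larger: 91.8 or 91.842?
91.842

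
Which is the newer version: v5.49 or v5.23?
v5.49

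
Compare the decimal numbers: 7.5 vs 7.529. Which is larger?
7.529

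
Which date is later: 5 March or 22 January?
5 March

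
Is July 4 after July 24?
No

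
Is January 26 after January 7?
Yes. Day 26 comes after day 7 in January — this is a date comparison, not a decimal one (the decimal 1.26 would be smaller than 1.7).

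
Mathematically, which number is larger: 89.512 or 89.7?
89.7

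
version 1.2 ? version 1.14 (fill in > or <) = <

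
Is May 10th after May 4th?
Yes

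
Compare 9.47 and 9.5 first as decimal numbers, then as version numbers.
As decimals: 9.47 < 9.5. As versions: v9.47 > v9.5 (minor version 47 > 5).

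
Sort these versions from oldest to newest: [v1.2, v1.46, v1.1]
[v1.1, v1.2, v1.46]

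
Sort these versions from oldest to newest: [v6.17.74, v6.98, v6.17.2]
[v6.17.2, v6.17.74, v6.98]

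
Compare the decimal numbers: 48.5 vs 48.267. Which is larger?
48.5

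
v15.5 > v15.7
False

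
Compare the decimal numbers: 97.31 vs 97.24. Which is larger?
97.31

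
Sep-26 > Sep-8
True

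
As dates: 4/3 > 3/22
True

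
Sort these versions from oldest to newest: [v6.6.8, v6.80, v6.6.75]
[v6.6.8, v6.6.75, v6.80]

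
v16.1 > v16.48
False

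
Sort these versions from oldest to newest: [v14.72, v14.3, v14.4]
[v14.3, v14.4, v14.72]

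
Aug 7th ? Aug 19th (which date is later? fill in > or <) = <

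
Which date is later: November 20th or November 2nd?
November 20th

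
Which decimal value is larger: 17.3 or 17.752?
17.752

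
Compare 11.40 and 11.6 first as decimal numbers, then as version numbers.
As decimals: 11.40 < 11.6. As versions: v11.40 > v11.6 (minor version 40 > 6).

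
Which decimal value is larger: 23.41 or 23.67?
23.67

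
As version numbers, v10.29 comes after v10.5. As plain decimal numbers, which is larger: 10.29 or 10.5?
10.5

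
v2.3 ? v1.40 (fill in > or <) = >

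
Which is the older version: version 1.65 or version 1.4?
version 1.4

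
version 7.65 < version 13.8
True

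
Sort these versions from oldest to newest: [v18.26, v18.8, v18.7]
[v18.7, v18.8, v18.26]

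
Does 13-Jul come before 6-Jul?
No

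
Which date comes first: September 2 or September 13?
September 2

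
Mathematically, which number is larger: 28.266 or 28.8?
28.8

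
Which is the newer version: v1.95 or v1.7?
v1.95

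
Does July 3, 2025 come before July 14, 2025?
Yes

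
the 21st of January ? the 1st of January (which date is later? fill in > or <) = >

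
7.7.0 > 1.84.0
True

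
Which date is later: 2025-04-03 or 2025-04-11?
2025-04-11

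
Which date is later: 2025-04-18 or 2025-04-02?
2025-04-18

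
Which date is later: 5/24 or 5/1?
5/24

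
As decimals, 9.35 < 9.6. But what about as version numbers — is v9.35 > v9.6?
True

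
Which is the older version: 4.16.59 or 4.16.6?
4.16.6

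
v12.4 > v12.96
False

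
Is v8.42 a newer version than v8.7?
Yes. Version numbers are compared segment by segment as integers, not as decimals: minor version 42 > 7, so v8.42 > v8.7 (even though the decimal 8.42 < 8.7).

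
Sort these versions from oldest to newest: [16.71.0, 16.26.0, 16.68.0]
[16.26.0, 16.68.0, 16.71.0]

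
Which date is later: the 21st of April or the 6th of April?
the 21st of April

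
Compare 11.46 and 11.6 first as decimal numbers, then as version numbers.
As decimals: 11.46 < 11.6. As versions: v11.46 > v11.6 (minor version 46 > 6).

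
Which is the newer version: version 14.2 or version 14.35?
version 14.35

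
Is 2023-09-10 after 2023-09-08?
Yes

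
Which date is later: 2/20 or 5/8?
5/8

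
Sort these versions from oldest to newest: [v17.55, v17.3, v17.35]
[v17.3, v17.35, v17.55]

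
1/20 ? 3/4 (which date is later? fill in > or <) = <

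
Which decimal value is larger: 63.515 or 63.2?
63.515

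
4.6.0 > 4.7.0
False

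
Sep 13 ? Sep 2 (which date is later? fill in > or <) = >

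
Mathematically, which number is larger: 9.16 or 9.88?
9.88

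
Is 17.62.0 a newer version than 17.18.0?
Yes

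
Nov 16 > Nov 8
True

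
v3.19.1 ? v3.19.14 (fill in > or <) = <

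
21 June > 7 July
False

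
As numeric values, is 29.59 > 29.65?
False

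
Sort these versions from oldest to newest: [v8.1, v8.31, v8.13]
[v8.1, v8.13, v8.31]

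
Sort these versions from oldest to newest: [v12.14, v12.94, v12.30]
[v12.14, v12.30, v12.94]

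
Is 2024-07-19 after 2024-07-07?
Yes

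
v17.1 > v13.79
True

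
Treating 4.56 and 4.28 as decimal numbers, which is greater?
4.56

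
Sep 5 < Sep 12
True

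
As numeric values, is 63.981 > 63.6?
True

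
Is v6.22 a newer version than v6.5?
Yes. Version numbers are compared segment by segment as integers, not as decimals: minor version 22 > 5, so v6.22 > v6.5 (even though the decimal 6.22 < 6.5).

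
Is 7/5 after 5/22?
Yes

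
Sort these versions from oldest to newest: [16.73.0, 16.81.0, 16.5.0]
[16.5.0, 16.73.0, 16.81.0]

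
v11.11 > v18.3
False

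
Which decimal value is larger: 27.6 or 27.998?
27.998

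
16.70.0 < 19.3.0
True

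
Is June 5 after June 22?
No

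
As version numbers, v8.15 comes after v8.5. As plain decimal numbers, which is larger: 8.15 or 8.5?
8.5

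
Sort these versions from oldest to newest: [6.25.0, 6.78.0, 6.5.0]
[6.5.0, 6.25.0, 6.78.0]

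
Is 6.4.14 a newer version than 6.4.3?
Yes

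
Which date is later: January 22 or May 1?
May 1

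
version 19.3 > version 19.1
True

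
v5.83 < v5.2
False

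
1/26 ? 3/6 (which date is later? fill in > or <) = <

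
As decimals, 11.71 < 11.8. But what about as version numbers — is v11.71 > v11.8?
True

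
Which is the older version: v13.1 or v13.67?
v13.1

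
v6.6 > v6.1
True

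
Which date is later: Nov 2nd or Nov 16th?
Nov 16th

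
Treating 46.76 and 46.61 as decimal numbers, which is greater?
46.76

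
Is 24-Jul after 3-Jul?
Yes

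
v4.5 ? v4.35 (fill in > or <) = <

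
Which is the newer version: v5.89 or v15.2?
v15.2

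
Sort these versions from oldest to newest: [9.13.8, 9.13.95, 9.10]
[9.10, 9.13.8, 9.13.95]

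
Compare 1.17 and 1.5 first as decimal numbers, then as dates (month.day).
As decimals: 1.17 < 1.5. As dates: 1/17 is later than 1/5 (day 17 > day 5).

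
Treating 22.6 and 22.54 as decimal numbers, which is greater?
22.6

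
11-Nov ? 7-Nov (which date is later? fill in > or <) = >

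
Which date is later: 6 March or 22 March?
22 March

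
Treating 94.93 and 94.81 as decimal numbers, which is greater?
94.93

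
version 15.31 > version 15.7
True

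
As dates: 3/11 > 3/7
True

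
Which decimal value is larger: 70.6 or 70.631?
70.631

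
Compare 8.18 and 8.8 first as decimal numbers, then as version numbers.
As decimals: 8.18 < 8.8. As versions: v8.18 > v8.8 (minor version 18 > 8).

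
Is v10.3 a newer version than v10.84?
No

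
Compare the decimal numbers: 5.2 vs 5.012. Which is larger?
5.2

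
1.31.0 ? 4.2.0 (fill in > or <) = <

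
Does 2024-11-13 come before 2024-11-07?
No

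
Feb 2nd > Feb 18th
False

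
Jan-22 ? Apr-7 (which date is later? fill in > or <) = <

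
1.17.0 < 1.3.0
False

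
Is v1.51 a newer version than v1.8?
Yes. Version numbers are compared segment by segment as integers, not as decimals: minor version 51 > 8, so v1.51 > v1.8 (even though the decimal 1.51 < 1.8).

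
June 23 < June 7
False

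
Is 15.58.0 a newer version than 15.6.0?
Yes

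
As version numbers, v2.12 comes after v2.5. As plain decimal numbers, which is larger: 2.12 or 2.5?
2.5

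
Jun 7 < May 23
False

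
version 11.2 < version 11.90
True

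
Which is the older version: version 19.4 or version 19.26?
version 19.4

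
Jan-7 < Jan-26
True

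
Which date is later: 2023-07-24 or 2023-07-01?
2023-07-24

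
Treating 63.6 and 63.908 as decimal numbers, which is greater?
63.908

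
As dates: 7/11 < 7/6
False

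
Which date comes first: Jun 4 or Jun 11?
Jun 4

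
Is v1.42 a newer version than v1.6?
Yes. Version numbers are compared segment by segment as integers, not as decimals: minor version 42 > 6, so v1.42 > v1.6 (even though the decimal 1.42 < 1.6).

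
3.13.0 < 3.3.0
False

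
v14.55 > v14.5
True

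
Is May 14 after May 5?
Yes. Day 14 comes after day 5 in May — this is a date comparison, not a decimal one (the decimal 5.14 would be smaller than 5.5).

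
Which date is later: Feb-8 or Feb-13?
Feb-13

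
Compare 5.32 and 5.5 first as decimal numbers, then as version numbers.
As decimals: 5.32 < 5.5. As versions: v5.32 > v5.5 (minor version 32 > 5).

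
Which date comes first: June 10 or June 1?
June 1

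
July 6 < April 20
False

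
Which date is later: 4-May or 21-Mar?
4-May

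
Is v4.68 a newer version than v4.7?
Yes. Version numbers are compared segment by segment as integers, not as decimals: minor version 68 > 7, so v4.68 > v4.7 (even though the decimal 4.68 < 4.7).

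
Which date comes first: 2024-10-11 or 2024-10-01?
2024-10-01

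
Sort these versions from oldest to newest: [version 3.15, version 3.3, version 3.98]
[version 3.3, version 3.15, version 3.98]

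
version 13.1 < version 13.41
True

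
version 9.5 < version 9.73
True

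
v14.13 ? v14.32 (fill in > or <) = <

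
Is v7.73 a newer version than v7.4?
Yes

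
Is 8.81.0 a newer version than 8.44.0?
Yes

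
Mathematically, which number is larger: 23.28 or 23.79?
23.79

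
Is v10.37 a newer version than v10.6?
Yes. Version numbers are compared segment by segment as integers, not as decimals: minor version 37 > 6, so v10.37 > v10.6 (even though the decimal 10.37 < 10.6).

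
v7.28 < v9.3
True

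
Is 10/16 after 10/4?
Yes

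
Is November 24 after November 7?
Yes. Day 24 comes after day 7 in November — this is a date comparison, not a decimal one (the decimal 11.24 would be smaller than 11.7).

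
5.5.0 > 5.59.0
False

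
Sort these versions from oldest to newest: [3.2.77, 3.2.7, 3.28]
[3.2.7, 3.2.77, 3.28]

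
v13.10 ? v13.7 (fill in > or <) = >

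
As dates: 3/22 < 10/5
True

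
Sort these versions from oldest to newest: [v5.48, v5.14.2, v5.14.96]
[v5.14.2, v5.14.96, v5.48]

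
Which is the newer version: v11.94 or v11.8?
v11.94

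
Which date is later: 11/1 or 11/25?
11/25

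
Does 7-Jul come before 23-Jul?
Yes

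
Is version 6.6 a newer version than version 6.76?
No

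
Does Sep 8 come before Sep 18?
Yes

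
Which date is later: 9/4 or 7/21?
9/4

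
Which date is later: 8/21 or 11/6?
11/6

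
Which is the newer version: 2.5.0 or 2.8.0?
2.8.0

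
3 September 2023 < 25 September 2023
True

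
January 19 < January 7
False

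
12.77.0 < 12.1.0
False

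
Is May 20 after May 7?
Yes. Day 20 comes after day 7 in May — this is a date comparison, not a decimal one (the decimal 5.20 would be smaller than 5.7).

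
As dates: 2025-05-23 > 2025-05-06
True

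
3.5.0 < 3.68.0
True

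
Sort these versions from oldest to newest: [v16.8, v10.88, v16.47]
[v10.88, v16.8, v16.47]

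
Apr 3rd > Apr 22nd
False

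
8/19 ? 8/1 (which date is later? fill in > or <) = >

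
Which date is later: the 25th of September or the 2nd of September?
the 25th of September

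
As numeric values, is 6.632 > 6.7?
False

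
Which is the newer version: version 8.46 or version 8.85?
version 8.85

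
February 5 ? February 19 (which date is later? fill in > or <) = <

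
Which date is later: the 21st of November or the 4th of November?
the 21st of November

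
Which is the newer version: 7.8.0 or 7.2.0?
7.8.0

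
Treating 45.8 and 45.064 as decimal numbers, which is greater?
45.8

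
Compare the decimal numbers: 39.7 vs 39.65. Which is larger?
39.7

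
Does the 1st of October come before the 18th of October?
Yes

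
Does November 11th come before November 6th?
No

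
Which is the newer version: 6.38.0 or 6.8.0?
6.38.0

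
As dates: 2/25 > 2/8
True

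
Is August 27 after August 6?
Yes. Day 27 comes after day 6 in August — this is a date comparison, not a decimal one (the decimal 8.27 would be smaller than 8.6).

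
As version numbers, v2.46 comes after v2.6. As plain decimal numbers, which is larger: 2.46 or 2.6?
2.6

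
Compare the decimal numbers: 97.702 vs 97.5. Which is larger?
97.702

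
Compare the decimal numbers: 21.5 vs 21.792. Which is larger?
21.792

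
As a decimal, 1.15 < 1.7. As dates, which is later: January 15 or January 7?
January 15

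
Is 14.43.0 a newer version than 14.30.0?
Yes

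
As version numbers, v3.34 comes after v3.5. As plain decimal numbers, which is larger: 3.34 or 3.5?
3.5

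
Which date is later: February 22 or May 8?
May 8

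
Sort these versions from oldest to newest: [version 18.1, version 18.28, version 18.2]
[version 18.1, version 18.2, version 18.28]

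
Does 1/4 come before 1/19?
Yes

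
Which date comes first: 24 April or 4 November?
24 April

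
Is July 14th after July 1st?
Yes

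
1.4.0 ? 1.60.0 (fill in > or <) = <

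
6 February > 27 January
True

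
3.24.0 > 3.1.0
True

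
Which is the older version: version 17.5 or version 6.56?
version 6.56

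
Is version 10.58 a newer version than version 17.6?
No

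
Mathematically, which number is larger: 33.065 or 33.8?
33.8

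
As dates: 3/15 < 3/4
False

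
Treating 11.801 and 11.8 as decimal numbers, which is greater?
11.801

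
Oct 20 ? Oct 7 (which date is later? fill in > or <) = >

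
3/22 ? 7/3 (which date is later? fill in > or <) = <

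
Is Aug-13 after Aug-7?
Yes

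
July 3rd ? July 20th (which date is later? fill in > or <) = <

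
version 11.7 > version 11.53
False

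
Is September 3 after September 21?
No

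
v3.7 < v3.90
True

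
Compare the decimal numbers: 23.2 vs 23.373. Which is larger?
23.373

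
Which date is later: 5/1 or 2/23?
5/1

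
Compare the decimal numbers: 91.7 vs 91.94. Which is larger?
91.94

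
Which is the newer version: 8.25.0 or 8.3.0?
8.25.0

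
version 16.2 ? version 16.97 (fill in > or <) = <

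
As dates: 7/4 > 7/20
False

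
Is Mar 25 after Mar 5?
Yes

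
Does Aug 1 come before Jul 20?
No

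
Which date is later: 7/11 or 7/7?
7/11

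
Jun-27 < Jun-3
False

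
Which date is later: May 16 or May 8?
May 16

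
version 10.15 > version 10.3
True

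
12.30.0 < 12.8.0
False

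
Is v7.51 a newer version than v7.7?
Yes. Version numbers are compared segment by segment as integers, not as decimals: minor version 51 > 7, so v7.51 > v7.7 (even though the decimal 7.51 < 7.7).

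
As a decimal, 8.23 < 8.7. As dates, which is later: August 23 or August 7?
August 23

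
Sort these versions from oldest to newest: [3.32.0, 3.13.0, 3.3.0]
[3.3.0, 3.13.0, 3.32.0]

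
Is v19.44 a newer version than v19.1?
Yes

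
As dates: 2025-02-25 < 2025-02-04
False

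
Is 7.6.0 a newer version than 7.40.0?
No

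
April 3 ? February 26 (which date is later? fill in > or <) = >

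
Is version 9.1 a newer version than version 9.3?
No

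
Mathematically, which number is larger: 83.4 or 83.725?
83.725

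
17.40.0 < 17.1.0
False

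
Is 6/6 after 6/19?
No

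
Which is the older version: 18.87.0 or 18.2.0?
18.2.0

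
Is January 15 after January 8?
Yes. Day 15 comes after day 8 in January — this is a date comparison, not a decimal one (the decimal 1.15 would be smaller than 1.8).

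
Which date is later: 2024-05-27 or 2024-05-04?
2024-05-27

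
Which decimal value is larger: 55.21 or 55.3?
55.3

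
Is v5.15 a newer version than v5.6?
Yes. Version numbers are compared segment by segment as integers, not as decimals: minor version 15 > 6, so v5.15 > v5.6 (even though the decimal 5.15 < 5.6).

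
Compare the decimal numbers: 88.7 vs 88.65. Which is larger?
88.7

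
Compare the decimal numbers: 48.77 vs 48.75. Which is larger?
48.77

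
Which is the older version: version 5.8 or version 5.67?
version 5.8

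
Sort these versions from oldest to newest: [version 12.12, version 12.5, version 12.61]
[version 12.5, version 12.12, version 12.61]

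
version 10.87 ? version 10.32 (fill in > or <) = >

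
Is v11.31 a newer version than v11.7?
Yes. Version numbers are compared segment by segment as integers, not as decimals: minor version 31 > 7, so v11.31 > v11.7 (even though the decimal 11.31 < 11.7).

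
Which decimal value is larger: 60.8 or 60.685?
60.8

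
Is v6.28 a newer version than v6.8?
Yes. Version numbers are compared segment by segment as integers, not as decimals: minor version 28 > 8, so v6.28 > v6.8 (even though the decimal 6.28 < 6.8).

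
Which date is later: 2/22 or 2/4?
2/22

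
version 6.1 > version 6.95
False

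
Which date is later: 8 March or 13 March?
13 March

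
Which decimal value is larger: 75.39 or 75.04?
75.39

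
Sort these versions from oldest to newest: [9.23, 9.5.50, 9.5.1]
[9.5.1, 9.5.50, 9.23]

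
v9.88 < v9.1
False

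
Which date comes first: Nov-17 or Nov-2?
Nov-2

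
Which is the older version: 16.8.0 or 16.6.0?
16.6.0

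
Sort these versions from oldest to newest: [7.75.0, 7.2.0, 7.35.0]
[7.2.0, 7.35.0, 7.75.0]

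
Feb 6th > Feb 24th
False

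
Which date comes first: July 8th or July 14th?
July 8th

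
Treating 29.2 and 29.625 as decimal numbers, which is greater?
29.625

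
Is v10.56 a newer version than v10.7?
Yes. Version numbers are compared segment by segment as integers, not as decimals: minor version 56 > 7, so v10.56 > v10.7 (even though the decimal 10.56 < 10.7).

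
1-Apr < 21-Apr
True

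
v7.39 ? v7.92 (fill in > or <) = <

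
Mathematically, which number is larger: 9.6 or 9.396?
9.6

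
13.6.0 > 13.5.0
True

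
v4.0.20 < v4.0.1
False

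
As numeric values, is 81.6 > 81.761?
False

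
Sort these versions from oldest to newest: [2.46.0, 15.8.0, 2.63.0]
[2.46.0, 2.63.0, 15.8.0]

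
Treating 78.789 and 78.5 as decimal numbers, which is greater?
78.789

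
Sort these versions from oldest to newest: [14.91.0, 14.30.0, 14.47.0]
[14.30.0, 14.47.0, 14.91.0]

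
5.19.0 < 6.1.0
True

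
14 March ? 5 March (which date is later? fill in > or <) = >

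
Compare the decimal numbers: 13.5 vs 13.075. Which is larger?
13.5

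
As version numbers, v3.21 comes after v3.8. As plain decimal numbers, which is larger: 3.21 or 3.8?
3.8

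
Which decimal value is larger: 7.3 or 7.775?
7.775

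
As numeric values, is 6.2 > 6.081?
True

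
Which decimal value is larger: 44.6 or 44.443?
44.6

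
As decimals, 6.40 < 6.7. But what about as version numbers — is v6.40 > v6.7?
True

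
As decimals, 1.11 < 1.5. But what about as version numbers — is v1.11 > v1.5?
True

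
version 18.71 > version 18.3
True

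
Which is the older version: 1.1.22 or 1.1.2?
1.1.2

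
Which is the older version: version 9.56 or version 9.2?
version 9.2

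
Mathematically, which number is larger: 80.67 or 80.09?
80.67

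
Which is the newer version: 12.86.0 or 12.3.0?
12.86.0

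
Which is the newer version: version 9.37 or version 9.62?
version 9.62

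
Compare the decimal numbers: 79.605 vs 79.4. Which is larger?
79.605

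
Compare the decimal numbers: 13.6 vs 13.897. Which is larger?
13.897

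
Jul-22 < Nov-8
True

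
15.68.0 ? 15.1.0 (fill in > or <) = >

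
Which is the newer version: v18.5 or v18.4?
v18.5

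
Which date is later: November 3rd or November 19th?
November 19th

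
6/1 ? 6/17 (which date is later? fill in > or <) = <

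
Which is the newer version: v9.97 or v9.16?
v9.97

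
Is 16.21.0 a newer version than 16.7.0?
Yes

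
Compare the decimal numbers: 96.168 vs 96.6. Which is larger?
96.6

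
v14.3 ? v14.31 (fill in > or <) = <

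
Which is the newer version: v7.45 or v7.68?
v7.68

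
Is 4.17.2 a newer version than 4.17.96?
No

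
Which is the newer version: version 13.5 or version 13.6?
version 13.6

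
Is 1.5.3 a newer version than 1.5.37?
No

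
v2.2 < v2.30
True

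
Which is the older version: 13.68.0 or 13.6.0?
13.6.0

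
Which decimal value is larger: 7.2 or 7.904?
7.904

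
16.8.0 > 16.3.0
True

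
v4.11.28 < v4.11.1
False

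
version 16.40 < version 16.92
True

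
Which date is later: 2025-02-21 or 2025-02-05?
2025-02-21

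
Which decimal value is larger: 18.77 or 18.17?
18.77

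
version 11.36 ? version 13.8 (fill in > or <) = <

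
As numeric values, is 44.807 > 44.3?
True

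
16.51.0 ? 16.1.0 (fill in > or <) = >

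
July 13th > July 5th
True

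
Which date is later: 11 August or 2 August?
11 August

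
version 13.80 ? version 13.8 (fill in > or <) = >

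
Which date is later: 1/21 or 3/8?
3/8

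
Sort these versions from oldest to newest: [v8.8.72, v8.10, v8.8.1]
[v8.8.1, v8.8.72, v8.10]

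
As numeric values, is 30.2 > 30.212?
False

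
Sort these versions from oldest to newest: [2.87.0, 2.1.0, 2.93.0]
[2.1.0, 2.87.0, 2.93.0]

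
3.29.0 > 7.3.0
False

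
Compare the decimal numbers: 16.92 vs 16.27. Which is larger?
16.92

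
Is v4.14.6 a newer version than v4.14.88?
No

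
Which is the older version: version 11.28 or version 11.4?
version 11.4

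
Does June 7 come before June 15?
Yes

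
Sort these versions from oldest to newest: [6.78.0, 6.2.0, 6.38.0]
[6.2.0, 6.38.0, 6.78.0]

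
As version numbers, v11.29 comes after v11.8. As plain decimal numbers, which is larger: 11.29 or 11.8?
11.8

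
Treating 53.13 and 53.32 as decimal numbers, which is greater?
53.32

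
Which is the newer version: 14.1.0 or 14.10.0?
14.10.0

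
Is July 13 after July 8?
Yes. Day 13 comes after day 8 in July — this is a date comparison, not a decimal one (the decimal 7.13 would be smaller than 7.8).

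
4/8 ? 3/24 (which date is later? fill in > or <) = >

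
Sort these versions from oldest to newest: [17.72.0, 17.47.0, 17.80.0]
[17.47.0, 17.72.0, 17.80.0]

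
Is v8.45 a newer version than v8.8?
Yes. Version numbers are compared segment by segment as integers, not as decimals: minor version 45 > 8, so v8.45 > v8.8 (even though the decimal 8.45 < 8.8).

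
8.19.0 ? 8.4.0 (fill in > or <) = >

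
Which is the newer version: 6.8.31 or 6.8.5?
6.8.31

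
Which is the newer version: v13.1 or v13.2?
v13.2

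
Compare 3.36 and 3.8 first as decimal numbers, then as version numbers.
As decimals: 3.36 < 3.8. As versions: v3.36 > v3.8 (minor version 36 > 8).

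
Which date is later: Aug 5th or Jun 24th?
Aug 5th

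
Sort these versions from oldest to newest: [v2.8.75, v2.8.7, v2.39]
[v2.8.7, v2.8.75, v2.39]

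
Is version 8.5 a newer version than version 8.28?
No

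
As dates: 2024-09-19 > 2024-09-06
True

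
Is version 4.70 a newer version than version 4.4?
Yes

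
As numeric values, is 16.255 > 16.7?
False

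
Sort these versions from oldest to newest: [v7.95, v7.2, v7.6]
[v7.2, v7.6, v7.95]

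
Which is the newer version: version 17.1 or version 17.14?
version 17.14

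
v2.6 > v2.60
False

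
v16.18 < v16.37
True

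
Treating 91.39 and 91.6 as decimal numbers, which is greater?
91.6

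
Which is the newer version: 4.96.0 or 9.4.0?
9.4.0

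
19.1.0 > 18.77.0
True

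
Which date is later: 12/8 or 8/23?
12/8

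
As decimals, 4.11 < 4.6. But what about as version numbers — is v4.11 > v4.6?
True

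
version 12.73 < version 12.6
False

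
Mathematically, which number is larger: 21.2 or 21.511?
21.511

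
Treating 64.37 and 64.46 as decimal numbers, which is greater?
64.46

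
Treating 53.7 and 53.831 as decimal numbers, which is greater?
53.831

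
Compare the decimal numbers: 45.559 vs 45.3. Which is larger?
45.559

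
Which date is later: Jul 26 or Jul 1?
Jul 26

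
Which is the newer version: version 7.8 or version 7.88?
version 7.88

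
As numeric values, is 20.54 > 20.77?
False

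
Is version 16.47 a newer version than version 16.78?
No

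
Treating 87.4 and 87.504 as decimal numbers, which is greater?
87.504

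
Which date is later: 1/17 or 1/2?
1/17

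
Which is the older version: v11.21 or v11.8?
v11.8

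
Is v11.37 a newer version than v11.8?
Yes. Version numbers are compared segment by segment as integers, not as decimals: minor version 37 > 8, so v11.37 > v11.8 (even though the decimal 11.37 < 11.8).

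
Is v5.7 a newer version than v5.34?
No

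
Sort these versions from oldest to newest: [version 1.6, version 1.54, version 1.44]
[version 1.6, version 1.44, version 1.54]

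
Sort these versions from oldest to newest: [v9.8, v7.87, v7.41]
[v7.41, v7.87, v9.8]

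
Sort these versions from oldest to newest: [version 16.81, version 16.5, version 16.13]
[version 16.5, version 16.13, version 16.81]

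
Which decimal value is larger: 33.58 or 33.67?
33.67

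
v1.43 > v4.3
False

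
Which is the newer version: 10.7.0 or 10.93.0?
10.93.0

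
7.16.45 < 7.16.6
False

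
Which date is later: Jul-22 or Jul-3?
Jul-22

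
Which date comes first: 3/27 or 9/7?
3/27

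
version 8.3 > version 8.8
False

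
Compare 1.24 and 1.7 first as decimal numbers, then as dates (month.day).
As decimals: 1.24 < 1.7. As dates: 1/24 is later than 1/7 (day 24 > day 7).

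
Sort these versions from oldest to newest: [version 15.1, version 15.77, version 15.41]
[version 15.1, version 15.41, version 15.77]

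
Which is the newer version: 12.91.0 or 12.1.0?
12.91.0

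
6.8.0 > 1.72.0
True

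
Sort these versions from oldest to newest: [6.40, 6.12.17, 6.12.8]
[6.12.8, 6.12.17, 6.40]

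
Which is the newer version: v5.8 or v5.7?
v5.8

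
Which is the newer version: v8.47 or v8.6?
v8.47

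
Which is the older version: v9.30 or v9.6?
v9.6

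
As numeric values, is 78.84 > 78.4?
True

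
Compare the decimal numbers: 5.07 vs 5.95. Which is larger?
5.95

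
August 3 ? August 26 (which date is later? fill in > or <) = <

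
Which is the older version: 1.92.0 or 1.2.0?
1.2.0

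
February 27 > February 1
True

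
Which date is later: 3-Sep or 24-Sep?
24-Sep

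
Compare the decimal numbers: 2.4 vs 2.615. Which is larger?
2.615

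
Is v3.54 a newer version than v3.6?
Yes. Version numbers are compared segment by segment as integers, not as decimals: minor version 54 > 6, so v3.54 > v3.6 (even though the decimal 3.54 < 3.6).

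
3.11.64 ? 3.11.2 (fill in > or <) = >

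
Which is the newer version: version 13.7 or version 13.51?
version 13.51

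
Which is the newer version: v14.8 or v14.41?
v14.41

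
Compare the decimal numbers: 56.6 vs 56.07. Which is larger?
56.6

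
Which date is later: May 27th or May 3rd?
May 27th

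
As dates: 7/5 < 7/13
True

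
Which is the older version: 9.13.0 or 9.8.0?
9.8.0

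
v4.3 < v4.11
True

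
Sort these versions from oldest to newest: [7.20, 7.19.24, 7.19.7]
[7.19.7, 7.19.24, 7.20]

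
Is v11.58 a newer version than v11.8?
Yes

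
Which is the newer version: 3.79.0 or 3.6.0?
3.79.0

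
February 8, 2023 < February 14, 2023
True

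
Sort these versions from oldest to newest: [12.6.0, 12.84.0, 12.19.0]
[12.6.0, 12.19.0, 12.84.0]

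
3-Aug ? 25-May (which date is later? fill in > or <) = >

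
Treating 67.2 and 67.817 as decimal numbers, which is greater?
67.817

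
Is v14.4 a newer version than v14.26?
No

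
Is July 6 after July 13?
No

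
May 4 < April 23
False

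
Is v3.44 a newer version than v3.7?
Yes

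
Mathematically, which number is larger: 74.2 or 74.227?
74.227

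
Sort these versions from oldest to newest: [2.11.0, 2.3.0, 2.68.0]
[2.3.0, 2.11.0, 2.68.0]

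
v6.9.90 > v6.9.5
True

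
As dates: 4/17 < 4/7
False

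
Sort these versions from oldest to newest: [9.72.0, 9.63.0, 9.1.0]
[9.1.0, 9.63.0, 9.72.0]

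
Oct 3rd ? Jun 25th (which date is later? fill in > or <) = >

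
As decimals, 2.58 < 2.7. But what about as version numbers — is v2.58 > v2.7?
True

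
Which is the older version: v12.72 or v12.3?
v12.3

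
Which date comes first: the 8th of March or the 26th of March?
the 8th of March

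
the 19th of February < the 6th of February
False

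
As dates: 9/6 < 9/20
True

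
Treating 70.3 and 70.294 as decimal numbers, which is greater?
70.3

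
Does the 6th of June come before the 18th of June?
Yes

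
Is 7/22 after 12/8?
No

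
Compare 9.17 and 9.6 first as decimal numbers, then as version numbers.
As decimals: 9.17 < 9.6. As versions: v9.17 > v9.6 (minor version 17 > 6).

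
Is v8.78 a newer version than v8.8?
Yes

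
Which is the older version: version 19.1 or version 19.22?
version 19.1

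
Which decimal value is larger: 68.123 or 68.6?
68.6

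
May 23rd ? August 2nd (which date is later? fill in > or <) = <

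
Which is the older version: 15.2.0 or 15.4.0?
15.2.0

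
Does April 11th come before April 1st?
No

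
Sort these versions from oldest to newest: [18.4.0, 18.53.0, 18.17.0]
[18.4.0, 18.17.0, 18.53.0]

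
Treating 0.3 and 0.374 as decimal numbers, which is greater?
0.374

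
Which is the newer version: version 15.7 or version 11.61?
version 15.7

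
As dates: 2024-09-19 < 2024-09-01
False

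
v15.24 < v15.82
True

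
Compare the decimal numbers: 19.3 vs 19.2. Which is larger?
19.3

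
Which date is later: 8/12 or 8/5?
8/12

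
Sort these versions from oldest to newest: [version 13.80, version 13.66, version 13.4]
[version 13.4, version 13.66, version 13.80]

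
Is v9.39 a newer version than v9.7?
Yes. Version numbers are compared segment by segment as integers, not as decimals: minor version 39 > 7, so v9.39 > v9.7 (even though the decimal 9.39 < 9.7).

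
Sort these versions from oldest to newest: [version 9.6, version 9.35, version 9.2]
[version 9.2, version 9.6, version 9.35]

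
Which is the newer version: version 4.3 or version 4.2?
version 4.3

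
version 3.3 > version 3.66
False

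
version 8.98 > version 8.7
True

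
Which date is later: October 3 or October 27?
October 27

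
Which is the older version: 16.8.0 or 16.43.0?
16.8.0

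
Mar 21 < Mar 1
False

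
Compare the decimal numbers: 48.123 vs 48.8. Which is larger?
48.8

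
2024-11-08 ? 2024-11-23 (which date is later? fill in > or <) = <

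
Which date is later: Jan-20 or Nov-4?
Nov-4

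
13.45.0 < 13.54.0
True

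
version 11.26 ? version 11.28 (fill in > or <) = <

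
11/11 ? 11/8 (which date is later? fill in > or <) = >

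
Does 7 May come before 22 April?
No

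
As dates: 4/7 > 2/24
True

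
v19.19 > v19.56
False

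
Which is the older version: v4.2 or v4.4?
v4.2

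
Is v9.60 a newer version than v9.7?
Yes. Version numbers are compared segment by segment as integers, not as decimals: minor version 60 > 7, so v9.60 > v9.7 (even though the decimal 9.60 < 9.7).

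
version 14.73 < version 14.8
False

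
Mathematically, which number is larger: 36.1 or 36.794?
36.794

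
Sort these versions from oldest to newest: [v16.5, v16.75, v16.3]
[v16.3, v16.5, v16.75]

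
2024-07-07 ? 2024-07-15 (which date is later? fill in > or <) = <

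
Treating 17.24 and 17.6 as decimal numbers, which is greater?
17.6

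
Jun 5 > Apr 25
True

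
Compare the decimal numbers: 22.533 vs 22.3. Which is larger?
22.533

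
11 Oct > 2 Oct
True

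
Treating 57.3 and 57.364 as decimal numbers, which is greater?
57.364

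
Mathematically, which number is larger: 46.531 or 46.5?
46.531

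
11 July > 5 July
True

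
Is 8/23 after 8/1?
Yes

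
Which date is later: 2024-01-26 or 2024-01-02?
2024-01-26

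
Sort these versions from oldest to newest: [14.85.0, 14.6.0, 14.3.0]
[14.3.0, 14.6.0, 14.85.0]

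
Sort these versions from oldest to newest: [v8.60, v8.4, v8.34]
[v8.4, v8.34, v8.60]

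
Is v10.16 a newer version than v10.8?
Yes. Version numbers are compared segment by segment as integers, not as decimals: minor version 16 > 8, so v10.16 > v10.8 (even though the decimal 10.16 < 10.8).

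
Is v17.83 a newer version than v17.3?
Yes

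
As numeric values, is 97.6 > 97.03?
True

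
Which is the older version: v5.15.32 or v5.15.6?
v5.15.6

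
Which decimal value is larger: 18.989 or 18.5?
18.989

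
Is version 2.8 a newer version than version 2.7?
Yes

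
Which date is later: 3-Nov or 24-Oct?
3-Nov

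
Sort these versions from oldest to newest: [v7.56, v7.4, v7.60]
[v7.4, v7.56, v7.60]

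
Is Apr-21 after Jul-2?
No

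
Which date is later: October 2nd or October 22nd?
October 22nd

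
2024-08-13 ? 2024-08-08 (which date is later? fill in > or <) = >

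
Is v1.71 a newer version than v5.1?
No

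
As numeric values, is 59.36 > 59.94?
False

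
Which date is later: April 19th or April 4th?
April 19th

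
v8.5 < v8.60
True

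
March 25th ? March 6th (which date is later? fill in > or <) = >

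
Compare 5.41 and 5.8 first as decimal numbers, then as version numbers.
As decimals: 5.41 < 5.8. As versions: v5.41 > v5.8 (minor version 41 > 8).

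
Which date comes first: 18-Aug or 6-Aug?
6-Aug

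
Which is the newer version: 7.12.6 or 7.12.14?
7.12.14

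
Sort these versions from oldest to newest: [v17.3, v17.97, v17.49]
[v17.3, v17.49, v17.97]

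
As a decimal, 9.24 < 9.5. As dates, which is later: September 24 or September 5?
September 24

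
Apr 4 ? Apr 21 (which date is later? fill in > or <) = <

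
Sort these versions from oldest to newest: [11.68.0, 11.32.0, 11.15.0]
[11.15.0, 11.32.0, 11.68.0]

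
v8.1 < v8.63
True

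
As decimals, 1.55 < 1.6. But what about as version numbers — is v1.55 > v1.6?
True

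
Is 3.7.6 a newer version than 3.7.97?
No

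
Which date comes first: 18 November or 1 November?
1 November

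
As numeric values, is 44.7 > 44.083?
True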